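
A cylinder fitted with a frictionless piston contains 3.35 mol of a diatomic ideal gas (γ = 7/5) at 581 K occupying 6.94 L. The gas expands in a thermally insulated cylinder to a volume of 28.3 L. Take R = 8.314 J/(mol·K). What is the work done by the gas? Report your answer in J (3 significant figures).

Adiabatic: TV^(γ−1) = const with γ = 7/5.
T₂ = T₁ (V₁/V₂)^(γ−1) = 581 × (6.94/28.3)^0.4 = 581 × 0.5699 = 331.1 K.
W_by = nCᵥ(T₁ − T₂) = (3.35)(20.79)(581 − 331.1) = 17398 J.

W ≈ 17400 J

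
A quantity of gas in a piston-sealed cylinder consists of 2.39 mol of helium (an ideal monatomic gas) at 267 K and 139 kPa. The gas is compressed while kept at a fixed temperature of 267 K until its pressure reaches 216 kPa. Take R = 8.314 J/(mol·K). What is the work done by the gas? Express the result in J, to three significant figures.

W ≈ -2340 J

Isothermal process: W = nRT ln(V₂/V₁) = nRT ln(P₁/P₂).
W = (2.39)(8.314)(267) × ln(139/216)
  = 5305 × ln(0.6435) = 5305 × -0.4408
W_by_gas = -2339 J.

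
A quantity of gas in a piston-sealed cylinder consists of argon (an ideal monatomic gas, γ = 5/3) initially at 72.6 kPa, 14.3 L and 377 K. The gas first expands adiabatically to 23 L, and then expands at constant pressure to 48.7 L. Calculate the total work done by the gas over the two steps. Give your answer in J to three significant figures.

W_total ≈ 1270 J

Step 1 (adiabatic): W = (P₁V₁ − P₂V₂)/(γ−1) = (1038 − 756.3)/0.667 = 422.9 J.
After step 1: P = 32.88 kPa, V = 23 L, T = 274.6 K.
Step 2 (isobaric): W = PΔV = (32.88 kPa)(48.7 − 23 L) = 845.1 J.
W_total = 422.9 + 845.1 = 1268 J.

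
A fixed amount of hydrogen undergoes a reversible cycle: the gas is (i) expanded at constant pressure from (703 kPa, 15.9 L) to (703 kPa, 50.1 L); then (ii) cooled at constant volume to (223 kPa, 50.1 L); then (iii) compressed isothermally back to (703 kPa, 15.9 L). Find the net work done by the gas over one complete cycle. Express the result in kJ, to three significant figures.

W_net ≈ 11.2 kJ

Leg (i): W = PΔV = (703)(50.1 − 15.9) = 24043 J.
Leg (ii): W = 0.
Leg (iii): W = PᵢVᵢ ln(V_f/Vᵢ) = (11172) ln(15.9/50.1) = -12822 J.
W_net = 24043 − 12822 = 11220 J.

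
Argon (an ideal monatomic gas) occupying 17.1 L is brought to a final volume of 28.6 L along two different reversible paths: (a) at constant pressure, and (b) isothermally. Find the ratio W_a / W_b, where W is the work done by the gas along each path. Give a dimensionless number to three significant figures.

Path (a) isobaric: W = P₁(V₂ − V₁) → W_a/(P₁V₁) = 0.6725.
Path (b) isothermal: W = P₁V₁ ln(V₂/V₁) → W_b/(P₁V₁) = 0.5143.
W_a / W_b = 0.6725 / 0.5143 = 1.308.

W_a / W_b ≈ 1.31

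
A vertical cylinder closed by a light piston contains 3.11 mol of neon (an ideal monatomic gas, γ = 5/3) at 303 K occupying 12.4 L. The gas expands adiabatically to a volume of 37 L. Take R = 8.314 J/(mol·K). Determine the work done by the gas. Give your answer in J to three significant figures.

Adiabatic: TV^(γ−1) = const with γ = 5/3.
T₂ = T₁ (V₁/V₂)^(γ−1) = 303 × (12.4/37)^0.667 = 303 × 0.4825 = 146.2 K.
W_by = nCᵥ(T₁ − T₂) = (3.11)(12.47)(303 − 146.2) = 6082 J.

W ≈ 6080 J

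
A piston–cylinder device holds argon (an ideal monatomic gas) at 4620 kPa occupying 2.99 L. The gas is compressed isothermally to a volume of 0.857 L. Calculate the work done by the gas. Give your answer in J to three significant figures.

Isothermal: W = nRT ln(V₂/V₁) = P₁V₁ ln(V₂/V₁).
P₁V₁ = (4620 kPa)(2.99 L) = 13814 J.
W = 13814 × ln(0.857/2.99) = 13814 × -1.25
W_by_gas = -17262 J.

W ≈ -17300 J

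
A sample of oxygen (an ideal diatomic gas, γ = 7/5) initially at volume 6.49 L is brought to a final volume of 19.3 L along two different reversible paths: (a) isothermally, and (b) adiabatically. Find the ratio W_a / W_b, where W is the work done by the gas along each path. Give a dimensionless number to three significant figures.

Path (a) isothermal: W = P₁V₁ ln(V₂/V₁) → W_a/(P₁V₁) = 1.09.
Path (b) adiabatic: W = P₁V₁(1 − (V₁/V₂)^(γ−1))/(γ−1) → W_b/(P₁V₁) = 0.8834.
W_a / W_b = 1.09 / 0.8834 = 1.234.

W_a / W_b ≈ 1.23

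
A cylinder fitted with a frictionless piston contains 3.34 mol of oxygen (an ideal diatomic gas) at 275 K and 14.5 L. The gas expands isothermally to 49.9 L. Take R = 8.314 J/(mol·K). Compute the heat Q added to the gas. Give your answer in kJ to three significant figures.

Q ≈ 9.44 kJ

Isothermal ⇒ ΔU = 0, so Q = W = nRT ln(V₂/V₁).
Q = (3.34)(8.314)(275) ln(49.9/14.5) = 7636 × 1.236 = 9438 J.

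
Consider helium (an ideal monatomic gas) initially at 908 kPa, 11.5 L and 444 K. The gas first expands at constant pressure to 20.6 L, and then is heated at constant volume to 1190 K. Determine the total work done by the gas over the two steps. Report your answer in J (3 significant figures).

W_total ≈ 8260 J

Step 1 (isobaric): W = PΔV = (908 kPa)(20.6 − 11.5 L) = 8263 J.
Step 2 (isochoric): W = 0 (constant volume).
W_total = 8263 + 0 = 8263 J.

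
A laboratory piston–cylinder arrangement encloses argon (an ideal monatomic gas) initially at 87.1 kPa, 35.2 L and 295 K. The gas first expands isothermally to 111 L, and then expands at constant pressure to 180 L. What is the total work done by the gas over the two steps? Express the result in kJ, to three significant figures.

W_total ≈ 5.43 kJ

Step 1 (isothermal): W = P₁V₁ ln(V₂/V₁) = (3066) ln(111/35.2) = 3521 J.
After step 1: P = 27.62 kPa, V = 111 L, T = 295 K.
Step 2 (isobaric): W = PΔV = (27.62 kPa)(180 − 111 L) = 1906 J.
W_total = 3521 + 1906 = 5427 J.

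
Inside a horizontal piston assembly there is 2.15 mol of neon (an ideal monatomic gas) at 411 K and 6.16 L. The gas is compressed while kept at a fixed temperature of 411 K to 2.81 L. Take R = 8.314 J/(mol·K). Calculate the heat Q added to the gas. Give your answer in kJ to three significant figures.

Q ≈ -5.77 kJ

Isothermal ⇒ ΔU = 0, so Q = W = nRT ln(V₂/V₁).
Q = (2.15)(8.314)(411) ln(2.81/6.16) = 7347 × -0.7849 = -5766 J.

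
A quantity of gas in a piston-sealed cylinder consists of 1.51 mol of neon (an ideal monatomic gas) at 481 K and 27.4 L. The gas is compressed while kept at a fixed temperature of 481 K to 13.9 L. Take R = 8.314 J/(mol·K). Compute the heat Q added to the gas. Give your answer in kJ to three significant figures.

Q ≈ -4.10 kJ

Isothermal ⇒ ΔU = 0, so Q = W = nRT ln(V₂/V₁).
Q = (1.51)(8.314)(481) ln(13.9/27.4) = 6039 × -0.6787 = -4098 J.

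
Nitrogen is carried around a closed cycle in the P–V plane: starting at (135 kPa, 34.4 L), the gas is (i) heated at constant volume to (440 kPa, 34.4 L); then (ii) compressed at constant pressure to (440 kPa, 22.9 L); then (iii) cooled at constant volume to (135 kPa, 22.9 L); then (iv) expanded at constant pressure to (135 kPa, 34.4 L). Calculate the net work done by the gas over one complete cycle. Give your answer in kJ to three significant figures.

W_net ≈ -3.51 kJ

Constant-volume legs do no work.
W(ii) = (440)(22.9 − 34.4) = -5060 J; W(iv) = (135)(34.4 − 22.9) = 1552 J.
W_net = -5060 + 1552 = -3508 J (the counter-clockwise enclosed area).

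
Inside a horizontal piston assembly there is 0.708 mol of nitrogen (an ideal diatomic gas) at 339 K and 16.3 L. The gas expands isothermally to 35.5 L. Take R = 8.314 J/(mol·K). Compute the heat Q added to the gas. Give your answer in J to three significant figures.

Q ≈ 1550 J

Isothermal ⇒ ΔU = 0, so Q = W = nRT ln(V₂/V₁).
Q = (0.708)(8.314)(339) ln(35.5/16.3) = 1995 × 0.7784 = 1553 J.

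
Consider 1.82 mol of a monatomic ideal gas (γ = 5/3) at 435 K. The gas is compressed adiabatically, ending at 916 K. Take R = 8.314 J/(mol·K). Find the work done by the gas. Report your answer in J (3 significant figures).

Adiabatic ⇒ Q = 0, so W_by = −ΔU = nCᵥ(T₁ − T₂).
Cᵥ = 3R/2 = 12.47 J/(mol·K).
W = (1.82)(12.47)(435 − 916) = -10917 J.

W ≈ -10900 J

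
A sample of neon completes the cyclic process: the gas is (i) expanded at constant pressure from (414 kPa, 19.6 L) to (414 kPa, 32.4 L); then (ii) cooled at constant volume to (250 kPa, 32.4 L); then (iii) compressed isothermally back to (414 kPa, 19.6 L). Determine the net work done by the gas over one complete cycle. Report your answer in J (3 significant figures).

W_net ≈ 1230 J

Leg (i): W = PΔV = (414)(32.4 − 19.6) = 5299 J.
Leg (ii): W = 0.
Leg (iii): W = PᵢVᵢ ln(V_f/Vᵢ) = (8100) ln(19.6/32.4) = -4071 J.
W_net = 5299 − 4071 = 1228 J.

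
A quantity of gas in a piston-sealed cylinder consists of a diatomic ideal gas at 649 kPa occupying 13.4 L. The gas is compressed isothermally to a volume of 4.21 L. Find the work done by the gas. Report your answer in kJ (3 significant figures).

Isothermal: W = nRT ln(V₂/V₁) = P₁V₁ ln(V₂/V₁).
P₁V₁ = (649 kPa)(13.4 L) = 8697 J.
W = 8697 × ln(4.21/13.4) = 8697 × -1.158
W_by_gas = -10069 J.

W ≈ -10.1 kJ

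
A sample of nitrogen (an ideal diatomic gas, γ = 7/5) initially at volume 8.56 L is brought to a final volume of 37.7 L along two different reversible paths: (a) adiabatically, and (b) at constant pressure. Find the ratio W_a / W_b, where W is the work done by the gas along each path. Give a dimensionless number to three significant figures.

W_a / W_b ≈ 0.329

Path (a) adiabatic: W = P₁V₁(1 − (V₁/V₂)^(γ−1))/(γ−1) → W_a/(P₁V₁) = 1.118.
Path (b) isobaric: W = P₁(V₂ − V₁) → W_b/(P₁V₁) = 3.404.
W_a / W_b = 1.118 / 3.404 = 0.3285.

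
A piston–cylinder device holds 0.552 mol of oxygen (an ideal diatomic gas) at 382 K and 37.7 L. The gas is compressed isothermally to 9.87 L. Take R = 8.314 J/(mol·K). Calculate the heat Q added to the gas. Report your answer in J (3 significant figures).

Q ≈ -2350 J

Isothermal ⇒ ΔU = 0, so Q = W = nRT ln(V₂/V₁).
Q = (0.552)(8.314)(382) ln(9.87/37.7) = 1753 × -1.34 = -2349 J.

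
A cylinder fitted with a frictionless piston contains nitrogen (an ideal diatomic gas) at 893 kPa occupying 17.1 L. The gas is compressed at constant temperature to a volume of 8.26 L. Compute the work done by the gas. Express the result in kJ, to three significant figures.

W ≈ -11.1 kJ

Isothermal: W = nRT ln(V₂/V₁) = P₁V₁ ln(V₂/V₁).
P₁V₁ = (893 kPa)(17.1 L) = 15270 J.
W = 15270 × ln(8.26/17.1) = 15270 × -0.7277
W_by_gas = -11111 J.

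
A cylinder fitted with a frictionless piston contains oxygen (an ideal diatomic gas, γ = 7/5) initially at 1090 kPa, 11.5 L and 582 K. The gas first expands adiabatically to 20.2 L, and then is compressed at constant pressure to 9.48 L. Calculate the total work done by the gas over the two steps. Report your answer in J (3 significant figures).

Step 1 (adiabatic): W = (P₁V₁ − P₂V₂)/(γ−1) = (12535 − 10006)/0.4 = 6322 J.
After step 1: P = 495.3 kPa, V = 20.2 L, T = 464.6 K.
Step 2 (isobaric): W = PΔV = (495.3 kPa)(9.48 − 20.2 L) = -5310 J.
W_total = 6322 − 5310 = 1012 J.

W_total ≈ 1010 J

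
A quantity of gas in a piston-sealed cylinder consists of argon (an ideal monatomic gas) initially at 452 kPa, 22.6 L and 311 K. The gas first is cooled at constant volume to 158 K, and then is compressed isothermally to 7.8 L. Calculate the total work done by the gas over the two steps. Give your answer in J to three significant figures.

W_total ≈ -5520 J

Step 1 (isochoric): W = 0 (constant volume).
After step 1: P = 229.6 kPa (V unchanged).
Step 2 (isothermal): W = P₁V₁ ln(V₂/V₁) = (5190) ln(7.8/22.6) = -5521 J.
W_total = 0 − 5521 = -5521 J.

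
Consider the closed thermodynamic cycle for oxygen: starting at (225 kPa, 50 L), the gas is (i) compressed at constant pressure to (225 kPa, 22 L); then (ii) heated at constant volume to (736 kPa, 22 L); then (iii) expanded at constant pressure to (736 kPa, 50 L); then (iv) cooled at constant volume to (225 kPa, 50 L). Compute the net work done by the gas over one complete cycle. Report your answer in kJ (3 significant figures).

W_net ≈ 14.3 kJ

Constant-volume legs do no work.
W(i) = (225)(22 − 50) = -6300 J; W(iii) = (736)(50 − 22) = 20608 J.
W_net = -6300 + 20608 = 14308 J (the clockwise enclosed area).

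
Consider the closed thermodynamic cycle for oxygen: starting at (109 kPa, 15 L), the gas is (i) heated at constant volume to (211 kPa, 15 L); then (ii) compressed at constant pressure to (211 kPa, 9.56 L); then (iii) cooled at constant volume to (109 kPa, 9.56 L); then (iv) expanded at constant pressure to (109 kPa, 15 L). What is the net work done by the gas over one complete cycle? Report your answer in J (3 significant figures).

W_net ≈ -555 J

Constant-volume legs do no work.
W(ii) = (211)(9.56 − 15) = -1148 J; W(iv) = (109)(15 − 9.56) = 593 J.
W_net = -1148 + 593 = -554.9 J (the counter-clockwise enclosed area).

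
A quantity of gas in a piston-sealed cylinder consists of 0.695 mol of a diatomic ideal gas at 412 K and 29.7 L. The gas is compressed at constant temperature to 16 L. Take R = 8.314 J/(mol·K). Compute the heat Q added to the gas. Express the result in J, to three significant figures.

Isothermal ⇒ ΔU = 0, so Q = W = nRT ln(V₂/V₁).
Q = (0.695)(8.314)(412) ln(16/29.7) = 2381 × -0.6186 = -1473 J.

Q ≈ -1470 J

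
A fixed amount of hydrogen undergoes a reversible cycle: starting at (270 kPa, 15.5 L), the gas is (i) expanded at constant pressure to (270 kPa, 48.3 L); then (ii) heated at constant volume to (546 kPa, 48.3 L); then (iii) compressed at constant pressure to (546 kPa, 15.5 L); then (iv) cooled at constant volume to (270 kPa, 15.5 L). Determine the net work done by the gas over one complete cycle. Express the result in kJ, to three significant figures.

W_net ≈ -9.05 kJ

Constant-volume legs do no work.
W(i) = (270)(48.3 − 15.5) = 8856 J; W(iii) = (546)(15.5 − 48.3) = -17909 J.
W_net = 8856 − 17909 = -9053 J (the counter-clockwise enclosed area).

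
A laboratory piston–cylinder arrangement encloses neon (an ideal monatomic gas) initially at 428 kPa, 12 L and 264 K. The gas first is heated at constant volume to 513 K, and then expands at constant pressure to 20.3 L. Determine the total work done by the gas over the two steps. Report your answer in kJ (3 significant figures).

Step 1 (isochoric): W = 0 (constant volume).
After step 1: P = 831.7 kPa (V unchanged).
Step 2 (isobaric): W = PΔV = (831.7 kPa)(20.3 − 12 L) = 6903 J.
W_total = 0 + 6903 = 6903 J.

W_total ≈ 6.90 kJ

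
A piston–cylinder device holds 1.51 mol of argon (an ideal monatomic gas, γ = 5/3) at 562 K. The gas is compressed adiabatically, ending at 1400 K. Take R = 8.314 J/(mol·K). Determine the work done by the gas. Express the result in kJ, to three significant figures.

Adiabatic ⇒ Q = 0, so W_by = −ΔU = nCᵥ(T₁ − T₂).
Cᵥ = 3R/2 = 12.47 J/(mol·K).
W = (1.51)(12.47)(562 − 1400) = -15781 J.

W ≈ -15.8 kJ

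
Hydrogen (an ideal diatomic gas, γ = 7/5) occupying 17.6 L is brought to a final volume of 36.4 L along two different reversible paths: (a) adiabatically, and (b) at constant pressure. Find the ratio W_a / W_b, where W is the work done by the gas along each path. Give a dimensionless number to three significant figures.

W_a / W_b ≈ 0.590

Path (a) adiabatic: W = P₁V₁(1 − (V₁/V₂)^(γ−1))/(γ−1) → W_a/(P₁V₁) = 0.6306.
Path (b) isobaric: W = P₁(V₂ − V₁) → W_b/(P₁V₁) = 1.068.
W_a / W_b = 0.6306 / 1.068 = 0.5903.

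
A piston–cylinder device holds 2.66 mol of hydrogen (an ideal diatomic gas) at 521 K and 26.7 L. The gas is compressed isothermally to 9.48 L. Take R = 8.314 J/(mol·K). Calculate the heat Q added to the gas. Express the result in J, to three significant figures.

Q ≈ -11900 J

Isothermal ⇒ ΔU = 0, so Q = W = nRT ln(V₂/V₁).
Q = (2.66)(8.314)(521) ln(9.48/26.7) = 11522 × -1.035 = -11931 J.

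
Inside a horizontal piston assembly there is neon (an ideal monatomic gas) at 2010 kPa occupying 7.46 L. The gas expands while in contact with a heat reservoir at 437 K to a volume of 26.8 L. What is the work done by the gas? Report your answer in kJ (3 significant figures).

W ≈ 19.2 kJ

Isothermal: W = nRT ln(V₂/V₁) = P₁V₁ ln(V₂/V₁).
P₁V₁ = (2010 kPa)(7.46 L) = 14995 J.
W = 14995 × ln(26.8/7.46) = 14995 × 1.279
W_by_gas = 19176 J.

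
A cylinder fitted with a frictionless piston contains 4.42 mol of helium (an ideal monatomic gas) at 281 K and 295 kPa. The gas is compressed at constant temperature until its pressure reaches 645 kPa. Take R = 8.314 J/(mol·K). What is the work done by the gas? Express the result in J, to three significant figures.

Isothermal process: W = nRT ln(V₂/V₁) = nRT ln(P₁/P₂).
W = (4.42)(8.314)(281) × ln(295/645)
  = 10326 × ln(0.4574) = 10326 × -0.7823
W_by_gas = -8078 J.

W ≈ -8080 J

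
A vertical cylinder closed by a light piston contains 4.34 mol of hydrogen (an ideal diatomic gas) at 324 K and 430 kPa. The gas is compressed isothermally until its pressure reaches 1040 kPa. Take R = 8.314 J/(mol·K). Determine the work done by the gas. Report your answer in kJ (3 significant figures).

Isothermal process: W = nRT ln(V₂/V₁) = nRT ln(P₁/P₂).
W = (4.34)(8.314)(324) × ln(430/1040)
  = 11691 × ln(0.4135) = 11691 × -0.8832
W_by_gas = -10325 J.

W ≈ -10.3 kJ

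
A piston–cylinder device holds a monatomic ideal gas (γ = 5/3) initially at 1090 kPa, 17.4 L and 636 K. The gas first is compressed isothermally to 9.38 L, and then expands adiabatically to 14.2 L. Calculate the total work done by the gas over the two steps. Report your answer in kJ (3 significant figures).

Step 1 (isothermal): W = P₁V₁ ln(V₂/V₁) = (18966) ln(9.38/17.4) = -11719 J.
After step 1: P = 2022 kPa, V = 9.38 L, T = 636 K.
Step 2 (adiabatic): W = (P₁V₁ − P₂V₂)/(γ−1) = (18966 − 14385)/0.667 = 6871 J.
W_total = -11719 + 6871 = -4848 J.

W_total ≈ -4.85 kJ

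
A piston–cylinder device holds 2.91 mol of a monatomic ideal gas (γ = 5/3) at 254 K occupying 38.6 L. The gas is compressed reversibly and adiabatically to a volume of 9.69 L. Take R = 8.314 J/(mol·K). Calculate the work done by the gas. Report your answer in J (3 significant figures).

W ≈ -13900 J

Adiabatic: TV^(γ−1) = const with γ = 5/3.
T₂ = T₁ (V₁/V₂)^(γ−1) = 254 × (38.6/9.69)^0.667 = 254 × 2.513 = 638.3 K.
W_by = nCᵥ(T₁ − T₂) = (2.91)(12.47)(254 − 638.3) = -13946 J.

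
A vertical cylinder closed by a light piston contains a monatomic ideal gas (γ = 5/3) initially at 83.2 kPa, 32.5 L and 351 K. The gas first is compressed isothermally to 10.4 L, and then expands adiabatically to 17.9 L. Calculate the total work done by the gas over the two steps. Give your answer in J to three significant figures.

Step 1 (isothermal): W = P₁V₁ ln(V₂/V₁) = (2704) ln(10.4/32.5) = -3081 J.
After step 1: P = 260 kPa, V = 10.4 L, T = 351 K.
Step 2 (adiabatic): W = (P₁V₁ − P₂V₂)/(γ−1) = (2704 − 1883)/0.667 = 1232 J.
W_total = -3081 + 1232 = -1849 J.

W_total ≈ -1850 J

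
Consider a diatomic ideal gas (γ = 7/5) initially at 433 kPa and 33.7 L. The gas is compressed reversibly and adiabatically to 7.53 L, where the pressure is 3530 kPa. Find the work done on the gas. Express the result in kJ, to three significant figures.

Adiabatic: W = (P₁V₁ − P₂V₂)/(γ − 1) with γ = 7/5.
P₁V₁ = 14592 J, P₂V₂ = 26581 J.
W = (14592 − 26581) / 0.4 = -29972 J.
Work on gas = −W_by = 29972 J.

W ≈ 30.0 kJ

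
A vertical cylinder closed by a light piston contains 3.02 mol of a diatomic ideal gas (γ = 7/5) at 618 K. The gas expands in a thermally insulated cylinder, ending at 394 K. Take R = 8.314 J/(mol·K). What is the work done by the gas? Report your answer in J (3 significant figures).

Adiabatic ⇒ Q = 0, so W_by = −ΔU = nCᵥ(T₁ − T₂).
Cᵥ = 5R/2 = 20.79 J/(mol·K).
W = (3.02)(20.79)(618 − 394) = 14061 J.

W ≈ 14100 J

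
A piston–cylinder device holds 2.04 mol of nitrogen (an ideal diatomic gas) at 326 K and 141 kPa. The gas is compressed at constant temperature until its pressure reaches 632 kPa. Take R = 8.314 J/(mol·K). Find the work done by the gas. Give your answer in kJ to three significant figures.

W ≈ -8.29 kJ

Isothermal process: W = nRT ln(V₂/V₁) = nRT ln(P₁/P₂).
W = (2.04)(8.314)(326) × ln(141/632)
  = 5529 × ln(0.2231) = 5529 × -1.5
W_by_gas = -8294 J.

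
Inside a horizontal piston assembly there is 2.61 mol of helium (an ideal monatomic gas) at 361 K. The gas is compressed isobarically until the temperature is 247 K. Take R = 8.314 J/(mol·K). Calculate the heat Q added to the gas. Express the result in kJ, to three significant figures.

Q ≈ -6.18 kJ

Isobaric: W = nRΔT = (2.61)(8.314)(-114) = -2474 J.
ΔU = nCᵥΔT with Cᵥ = 3R/2: ΔU = (2.61)(12.47)(-114) = -3711 J.
Q = ΔU + W = -3711 − 2474 = -6184 J.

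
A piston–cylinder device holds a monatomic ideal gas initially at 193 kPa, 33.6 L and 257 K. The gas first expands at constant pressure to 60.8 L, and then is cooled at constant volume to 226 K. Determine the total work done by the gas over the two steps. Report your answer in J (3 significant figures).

Step 1 (isobaric): W = PΔV = (193 kPa)(60.8 − 33.6 L) = 5250 J.
Step 2 (isochoric): W = 0 (constant volume).
W_total = 5250 + 0 = 5250 J.

W_total ≈ 5250 J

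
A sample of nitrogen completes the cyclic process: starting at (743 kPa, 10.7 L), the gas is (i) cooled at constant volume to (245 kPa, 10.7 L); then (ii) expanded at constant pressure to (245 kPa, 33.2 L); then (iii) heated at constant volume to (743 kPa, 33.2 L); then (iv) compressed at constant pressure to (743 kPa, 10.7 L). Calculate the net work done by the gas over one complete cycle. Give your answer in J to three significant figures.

W_net ≈ -11200 J

Constant-volume legs do no work.
W(ii) = (245)(33.2 − 10.7) = 5513 J; W(iv) = (743)(10.7 − 33.2) = -16718 J.
W_net = 5513 − 16718 = -11205 J (the counter-clockwise enclosed area).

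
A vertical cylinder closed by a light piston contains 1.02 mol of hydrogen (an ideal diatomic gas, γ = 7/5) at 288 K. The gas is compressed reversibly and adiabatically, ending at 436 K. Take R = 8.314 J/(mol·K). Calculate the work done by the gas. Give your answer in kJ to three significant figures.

W ≈ -3.14 kJ

Adiabatic ⇒ Q = 0, so W_by = −ΔU = nCᵥ(T₁ − T₂).
Cᵥ = 5R/2 = 20.79 J/(mol·K).
W = (1.02)(20.79)(288 − 436) = -3138 J.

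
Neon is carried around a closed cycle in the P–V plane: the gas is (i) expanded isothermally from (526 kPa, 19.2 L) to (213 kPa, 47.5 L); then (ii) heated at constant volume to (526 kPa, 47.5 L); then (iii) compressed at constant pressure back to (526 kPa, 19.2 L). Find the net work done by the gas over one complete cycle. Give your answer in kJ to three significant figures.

W_net ≈ -5.74 kJ

Leg (i): W = PᵢVᵢ ln(V_f/Vᵢ) = (10099) ln(47.5/19.2) = 9148 J.
Leg (ii): W = 0.
Leg (iii): W = PΔV = (526)(19.2 − 47.5) = -14886 J.
W_net = 9148 − 14886 = -5738 J.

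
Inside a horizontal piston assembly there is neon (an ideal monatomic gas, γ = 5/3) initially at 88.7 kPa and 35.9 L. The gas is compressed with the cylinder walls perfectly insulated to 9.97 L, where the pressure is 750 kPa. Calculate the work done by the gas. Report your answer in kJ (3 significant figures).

W ≈ -6.44 kJ

Adiabatic: W = (P₁V₁ − P₂V₂)/(γ − 1) with γ = 5/3.
P₁V₁ = 3184 J, P₂V₂ = 7478 J.
W = (3184 − 7478) / 0.6667 = -6440 J.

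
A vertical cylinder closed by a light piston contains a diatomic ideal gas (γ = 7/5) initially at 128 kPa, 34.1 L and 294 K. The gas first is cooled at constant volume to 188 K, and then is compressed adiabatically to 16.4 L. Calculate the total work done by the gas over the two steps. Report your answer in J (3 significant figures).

Step 1 (isochoric): W = 0 (constant volume).
After step 1: P = 81.85 kPa (V unchanged).
Step 2 (adiabatic): W = (P₁V₁ − P₂V₂)/(γ−1) = (2791 − 3741)/0.4 = -2374 J.
W_total = 0 − 2374 = -2374 J.

W_total ≈ -2370 J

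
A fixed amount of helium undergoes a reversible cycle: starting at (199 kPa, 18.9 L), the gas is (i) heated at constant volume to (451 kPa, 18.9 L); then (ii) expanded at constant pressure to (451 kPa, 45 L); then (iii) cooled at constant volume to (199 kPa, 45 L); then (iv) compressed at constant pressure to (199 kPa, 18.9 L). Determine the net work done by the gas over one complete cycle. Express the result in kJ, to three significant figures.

Constant-volume legs do no work.
W(ii) = (451)(45 − 18.9) = 11771 J; W(iv) = (199)(18.9 − 45) = -5194 J.
W_net = 11771 − 5194 = 6577 J (the clockwise enclosed area).

W_net ≈ 6.58 kJ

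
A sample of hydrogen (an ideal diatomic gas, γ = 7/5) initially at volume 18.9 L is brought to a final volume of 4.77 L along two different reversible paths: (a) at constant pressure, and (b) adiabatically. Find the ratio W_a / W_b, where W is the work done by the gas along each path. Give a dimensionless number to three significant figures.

Path (a) isobaric: W = P₁(V₂ − V₁) → W_a/(P₁V₁) = -0.7476.
Path (b) adiabatic: W = P₁V₁(1 − (V₁/V₂)^(γ−1))/(γ−1) → W_b/(P₁V₁) = -1.836.
W_a / W_b = -0.7476 / -1.836 = 0.4071.

W_a / W_b ≈ 0.407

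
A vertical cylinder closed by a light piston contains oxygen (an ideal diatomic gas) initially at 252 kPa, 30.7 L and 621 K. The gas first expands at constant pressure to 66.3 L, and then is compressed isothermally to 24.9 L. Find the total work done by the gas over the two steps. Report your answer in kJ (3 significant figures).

Step 1 (isobaric): W = PΔV = (252 kPa)(66.3 − 30.7 L) = 8971 J.
After step 1: P = 252 kPa, V = 66.3 L, T = 1341 K.
Step 2 (isothermal): W = P₁V₁ ln(V₂/V₁) = (16708) ln(24.9/66.3) = -16362 J.
W_total = 8971 − 16362 = -7391 J.

W_total ≈ -7.39 kJ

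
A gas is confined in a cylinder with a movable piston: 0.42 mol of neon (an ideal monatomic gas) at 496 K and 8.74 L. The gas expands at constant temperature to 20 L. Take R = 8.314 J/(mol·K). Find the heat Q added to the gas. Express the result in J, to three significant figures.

Isothermal ⇒ ΔU = 0, so Q = W = nRT ln(V₂/V₁).
Q = (0.42)(8.314)(496) ln(20/8.74) = 1732 × 0.8278 = 1434 J.

Q ≈ 1430 J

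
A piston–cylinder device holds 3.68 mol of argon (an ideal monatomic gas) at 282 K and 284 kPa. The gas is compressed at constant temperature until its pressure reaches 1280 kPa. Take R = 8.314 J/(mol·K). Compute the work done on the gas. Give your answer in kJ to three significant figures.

W ≈ 13.0 kJ

Isothermal process: W = nRT ln(V₂/V₁) = nRT ln(P₁/P₂).
W = (3.68)(8.314)(282) × ln(284/1280)
  = 8628 × ln(0.2219) = 8628 × -1.506
W_by_gas = -12991 J; work on gas = −W_by = 12991 J.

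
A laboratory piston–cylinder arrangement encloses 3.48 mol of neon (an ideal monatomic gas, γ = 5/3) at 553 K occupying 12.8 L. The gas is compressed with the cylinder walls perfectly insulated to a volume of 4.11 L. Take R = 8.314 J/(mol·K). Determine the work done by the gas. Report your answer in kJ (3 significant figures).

W ≈ -27.2 kJ

Adiabatic: TV^(γ−1) = const with γ = 5/3.
T₂ = T₁ (V₁/V₂)^(γ−1) = 553 × (12.8/4.11)^0.667 = 553 × 2.133 = 1179 K.
W_by = nCᵥ(T₁ − T₂) = (3.48)(12.47)(553 − 1179) = -27182 J.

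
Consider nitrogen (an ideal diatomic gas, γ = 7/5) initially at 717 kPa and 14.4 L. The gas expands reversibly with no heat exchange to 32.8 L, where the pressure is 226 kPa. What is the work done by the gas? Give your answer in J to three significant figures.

Adiabatic: W = (P₁V₁ − P₂V₂)/(γ − 1) with γ = 7/5.
P₁V₁ = 10325 J, P₂V₂ = 7413 J.
W = (10325 − 7413) / 0.4 = 7280 J.

W ≈ 7280 J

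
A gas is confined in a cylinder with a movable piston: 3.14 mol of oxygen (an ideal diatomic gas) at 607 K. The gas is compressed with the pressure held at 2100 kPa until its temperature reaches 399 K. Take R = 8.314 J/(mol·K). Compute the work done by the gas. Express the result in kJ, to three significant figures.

Isobaric: W = P ΔV = nR ΔT.
W = (3.14)(8.314)(399 − 607) = -5430 J.

W ≈ -5.43 kJ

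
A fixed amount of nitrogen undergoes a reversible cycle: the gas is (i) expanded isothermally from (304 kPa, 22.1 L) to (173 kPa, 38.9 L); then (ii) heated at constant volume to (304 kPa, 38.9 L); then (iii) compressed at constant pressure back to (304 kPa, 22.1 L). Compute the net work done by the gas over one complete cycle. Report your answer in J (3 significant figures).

Leg (i): W = PᵢVᵢ ln(V_f/Vᵢ) = (6718) ln(38.9/22.1) = 3799 J.
Leg (ii): W = 0.
Leg (iii): W = PΔV = (304)(22.1 − 38.9) = -5107 J.
W_net = 3799 − 5107 = -1309 J.

W_net ≈ -1310 J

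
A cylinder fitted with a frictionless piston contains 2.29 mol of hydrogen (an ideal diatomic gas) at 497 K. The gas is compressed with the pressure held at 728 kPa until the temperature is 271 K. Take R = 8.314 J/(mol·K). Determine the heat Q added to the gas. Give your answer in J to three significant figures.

Q ≈ -15100 J

Isobaric: W = nRΔT = (2.29)(8.314)(-226) = -4303 J.
ΔU = nCᵥΔT with Cᵥ = 5R/2: ΔU = (2.29)(20.79)(-226) = -10757 J.
Q = ΔU + W = -10757 − 4303 = -15060 J.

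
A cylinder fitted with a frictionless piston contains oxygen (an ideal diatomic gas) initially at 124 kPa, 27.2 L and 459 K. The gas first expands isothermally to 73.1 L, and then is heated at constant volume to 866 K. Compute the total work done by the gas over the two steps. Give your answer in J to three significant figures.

Step 1 (isothermal): W = P₁V₁ ln(V₂/V₁) = (3373) ln(73.1/27.2) = 3334 J.
Step 2 (isochoric): W = 0 (constant volume).
W_total = 3334 + 0 = 3334 J.

W_total ≈ 3330 J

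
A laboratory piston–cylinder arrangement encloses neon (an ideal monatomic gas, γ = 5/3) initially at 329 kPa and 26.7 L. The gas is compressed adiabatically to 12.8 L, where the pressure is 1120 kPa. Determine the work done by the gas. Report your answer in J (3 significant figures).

Adiabatic: W = (P₁V₁ − P₂V₂)/(γ − 1) with γ = 5/3.
P₁V₁ = 8784 J, P₂V₂ = 14336 J.
W = (8784 − 14336) / 0.6667 = -8328 J.

W ≈ -8330 J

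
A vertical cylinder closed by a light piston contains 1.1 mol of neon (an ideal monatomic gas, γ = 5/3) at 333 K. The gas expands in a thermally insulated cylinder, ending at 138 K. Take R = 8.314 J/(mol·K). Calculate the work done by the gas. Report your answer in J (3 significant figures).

W ≈ 2680 J

Adiabatic ⇒ Q = 0, so W_by = −ΔU = nCᵥ(T₁ − T₂).
Cᵥ = 3R/2 = 12.47 J/(mol·K).
W = (1.1)(12.47)(333 − 138) = 2675 J.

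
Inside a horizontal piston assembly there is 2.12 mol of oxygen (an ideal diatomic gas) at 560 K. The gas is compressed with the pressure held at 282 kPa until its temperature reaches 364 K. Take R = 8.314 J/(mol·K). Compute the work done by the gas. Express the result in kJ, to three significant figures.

Isobaric: W = P ΔV = nR ΔT.
W = (2.12)(8.314)(364 − 560) = -3455 J.

W ≈ -3.45 kJ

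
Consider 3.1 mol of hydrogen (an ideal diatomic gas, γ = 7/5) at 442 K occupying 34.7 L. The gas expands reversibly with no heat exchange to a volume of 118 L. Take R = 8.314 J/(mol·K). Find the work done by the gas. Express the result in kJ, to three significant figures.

W ≈ 11.0 kJ

Adiabatic: TV^(γ−1) = const with γ = 7/5.
T₂ = T₁ (V₁/V₂)^(γ−1) = 442 × (34.7/118)^0.4 = 442 × 0.6129 = 270.9 K.
W_by = nCᵥ(T₁ − T₂) = (3.1)(20.79)(442 − 270.9) = 11025 J.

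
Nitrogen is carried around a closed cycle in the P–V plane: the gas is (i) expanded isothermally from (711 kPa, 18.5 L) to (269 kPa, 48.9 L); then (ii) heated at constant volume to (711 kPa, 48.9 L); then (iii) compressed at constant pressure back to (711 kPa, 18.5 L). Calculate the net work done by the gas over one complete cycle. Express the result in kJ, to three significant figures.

Leg (i): W = PᵢVᵢ ln(V_f/Vᵢ) = (13154) ln(48.9/18.5) = 12785 J.
Leg (ii): W = 0.
Leg (iii): W = PΔV = (711)(18.5 − 48.9) = -21614 J.
W_net = 12785 − 21614 = -8829 J.

W_net ≈ -8.83 kJ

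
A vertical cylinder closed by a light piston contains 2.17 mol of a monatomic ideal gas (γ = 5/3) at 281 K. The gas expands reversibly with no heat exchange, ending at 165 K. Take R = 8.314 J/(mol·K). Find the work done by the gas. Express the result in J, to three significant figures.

Adiabatic ⇒ Q = 0, so W_by = −ΔU = nCᵥ(T₁ − T₂).
Cᵥ = 3R/2 = 12.47 J/(mol·K).
W = (2.17)(12.47)(281 − 165) = 3139 J.

W ≈ 3140 J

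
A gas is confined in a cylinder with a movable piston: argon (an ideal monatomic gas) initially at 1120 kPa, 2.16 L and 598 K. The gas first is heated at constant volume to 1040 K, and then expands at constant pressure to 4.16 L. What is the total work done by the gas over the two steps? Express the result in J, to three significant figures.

Step 1 (isochoric): W = 0 (constant volume).
After step 1: P = 1948 kPa (V unchanged).
Step 2 (isobaric): W = PΔV = (1948 kPa)(4.16 − 2.16 L) = 3896 J.
W_total = 0 + 3896 = 3896 J.

W_total ≈ 3900 J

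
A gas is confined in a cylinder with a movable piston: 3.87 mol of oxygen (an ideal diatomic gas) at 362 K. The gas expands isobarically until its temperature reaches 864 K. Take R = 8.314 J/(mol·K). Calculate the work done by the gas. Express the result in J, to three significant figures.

Isobaric: W = P ΔV = nR ΔT.
W = (3.87)(8.314)(864 − 362) = 16152 J.

W ≈ 16200 J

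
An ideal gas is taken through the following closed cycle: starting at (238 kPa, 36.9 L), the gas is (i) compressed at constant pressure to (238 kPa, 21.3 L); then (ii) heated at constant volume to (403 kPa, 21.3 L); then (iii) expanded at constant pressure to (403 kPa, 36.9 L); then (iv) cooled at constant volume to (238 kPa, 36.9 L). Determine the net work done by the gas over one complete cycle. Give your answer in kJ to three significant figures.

Constant-volume legs do no work.
W(i) = (238)(21.3 − 36.9) = -3713 J; W(iii) = (403)(36.9 − 21.3) = 6287 J.
W_net = -3713 + 6287 = 2574 J (the clockwise enclosed area).

W_net ≈ 2.57 kJ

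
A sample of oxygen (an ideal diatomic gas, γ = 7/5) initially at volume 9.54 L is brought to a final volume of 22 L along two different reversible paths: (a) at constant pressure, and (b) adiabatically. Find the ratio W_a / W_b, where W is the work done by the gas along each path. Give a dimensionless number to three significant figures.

W_a / W_b ≈ 1.84

Path (a) isobaric: W = P₁(V₂ − V₁) → W_a/(P₁V₁) = 1.306.
Path (b) adiabatic: W = P₁V₁(1 − (V₁/V₂)^(γ−1))/(γ−1) → W_b/(P₁V₁) = 0.7103.
W_a / W_b = 1.306 / 0.7103 = 1.839.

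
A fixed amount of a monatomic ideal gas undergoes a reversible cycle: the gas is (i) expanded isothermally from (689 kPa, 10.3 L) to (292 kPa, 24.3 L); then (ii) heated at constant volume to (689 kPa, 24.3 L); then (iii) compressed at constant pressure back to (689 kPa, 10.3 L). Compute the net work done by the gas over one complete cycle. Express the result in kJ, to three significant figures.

Leg (i): W = PᵢVᵢ ln(V_f/Vᵢ) = (7097) ln(24.3/10.3) = 6091 J.
Leg (ii): W = 0.
Leg (iii): W = PΔV = (689)(10.3 − 24.3) = -9646 J.
W_net = 6091 − 9646 = -3555 J.

W_net ≈ -3.55 kJ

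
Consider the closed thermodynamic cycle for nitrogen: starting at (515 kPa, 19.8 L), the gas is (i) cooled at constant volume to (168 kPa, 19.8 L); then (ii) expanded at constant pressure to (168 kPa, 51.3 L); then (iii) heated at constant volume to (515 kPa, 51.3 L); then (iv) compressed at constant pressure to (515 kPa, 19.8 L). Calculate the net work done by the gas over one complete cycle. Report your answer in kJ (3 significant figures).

W_net ≈ -10.9 kJ

Constant-volume legs do no work.
W(ii) = (168)(51.3 − 19.8) = 5292 J; W(iv) = (515)(19.8 − 51.3) = -16222 J.
W_net = 5292 − 16222 = -10930 J (the counter-clockwise enclosed area).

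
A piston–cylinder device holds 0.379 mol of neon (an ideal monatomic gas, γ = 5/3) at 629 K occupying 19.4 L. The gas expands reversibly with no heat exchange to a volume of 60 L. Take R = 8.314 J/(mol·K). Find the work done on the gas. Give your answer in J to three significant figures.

Adiabatic: TV^(γ−1) = const with γ = 5/3.
T₂ = T₁ (V₁/V₂)^(γ−1) = 629 × (19.4/60)^0.667 = 629 × 0.4711 = 296.3 K.
W_by = nCᵥ(T₁ − T₂) = (0.379)(12.47)(629 − 296.3) = 1572 J.
Work on gas = −W_by = -1572 J.

W ≈ -1570 J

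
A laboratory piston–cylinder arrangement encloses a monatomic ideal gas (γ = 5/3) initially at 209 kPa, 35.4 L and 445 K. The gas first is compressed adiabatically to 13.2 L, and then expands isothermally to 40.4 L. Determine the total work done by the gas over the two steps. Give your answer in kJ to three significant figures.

W_total ≈ 5.65 kJ

Step 1 (adiabatic): W = (P₁V₁ − P₂V₂)/(γ−1) = (7399 − 14281)/0.667 = -10324 J.
After step 1: P = 1082 kPa, V = 13.2 L, T = 859 K.
Step 2 (isothermal): W = P₁V₁ ln(V₂/V₁) = (14281) ln(40.4/13.2) = 15975 J.
W_total = -10324 + 15975 = 5651 J.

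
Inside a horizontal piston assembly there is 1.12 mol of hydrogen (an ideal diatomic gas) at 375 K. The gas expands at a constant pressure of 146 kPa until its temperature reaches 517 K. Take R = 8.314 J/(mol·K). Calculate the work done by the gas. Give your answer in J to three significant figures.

Isobaric: W = P ΔV = nR ΔT.
W = (1.12)(8.314)(517 − 375) = 1322 J.

W ≈ 1320 J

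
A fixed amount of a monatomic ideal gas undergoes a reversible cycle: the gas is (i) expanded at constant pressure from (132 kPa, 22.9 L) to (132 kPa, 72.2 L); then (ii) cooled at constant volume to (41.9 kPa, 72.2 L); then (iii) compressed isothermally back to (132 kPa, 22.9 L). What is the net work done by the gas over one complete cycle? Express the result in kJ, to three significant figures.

W_net ≈ 3.03 kJ

Leg (i): W = PΔV = (132)(72.2 − 22.9) = 6508 J.
Leg (ii): W = 0.
Leg (iii): W = PᵢVᵢ ln(V_f/Vᵢ) = (3025) ln(22.9/72.2) = -3474 J.
W_net = 6508 − 3474 = 3034 J.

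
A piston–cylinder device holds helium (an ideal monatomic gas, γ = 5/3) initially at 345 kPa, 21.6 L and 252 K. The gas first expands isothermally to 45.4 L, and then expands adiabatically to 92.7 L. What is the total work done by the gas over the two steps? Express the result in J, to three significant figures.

Step 1 (isothermal): W = P₁V₁ ln(V₂/V₁) = (7452) ln(45.4/21.6) = 5535 J.
After step 1: P = 164.1 kPa, V = 45.4 L, T = 252 K.
Step 2 (adiabatic): W = (P₁V₁ − P₂V₂)/(γ−1) = (7452 − 4630)/0.667 = 4233 J.
W_total = 5535 + 4233 = 9768 J.

W_total ≈ 9770 J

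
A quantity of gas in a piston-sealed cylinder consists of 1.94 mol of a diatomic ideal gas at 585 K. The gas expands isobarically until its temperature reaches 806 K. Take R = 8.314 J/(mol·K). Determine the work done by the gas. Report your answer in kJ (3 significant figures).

Isobaric: W = P ΔV = nR ΔT.
W = (1.94)(8.314)(806 − 585) = 3565 J.

W ≈ 3.56 kJ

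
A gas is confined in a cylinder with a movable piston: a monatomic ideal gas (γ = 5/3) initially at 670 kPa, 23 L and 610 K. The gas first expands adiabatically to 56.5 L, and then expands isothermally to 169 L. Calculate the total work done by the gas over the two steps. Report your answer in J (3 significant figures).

W_total ≈ 19700 J

Step 1 (adiabatic): W = (P₁V₁ − P₂V₂)/(γ−1) = (15410 − 8464)/0.667 = 10419 J.
After step 1: P = 149.8 kPa, V = 56.5 L, T = 335.1 K.
Step 2 (isothermal): W = P₁V₁ ln(V₂/V₁) = (8464) ln(169/56.5) = 9274 J.
W_total = 10419 + 9274 = 19693 J.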